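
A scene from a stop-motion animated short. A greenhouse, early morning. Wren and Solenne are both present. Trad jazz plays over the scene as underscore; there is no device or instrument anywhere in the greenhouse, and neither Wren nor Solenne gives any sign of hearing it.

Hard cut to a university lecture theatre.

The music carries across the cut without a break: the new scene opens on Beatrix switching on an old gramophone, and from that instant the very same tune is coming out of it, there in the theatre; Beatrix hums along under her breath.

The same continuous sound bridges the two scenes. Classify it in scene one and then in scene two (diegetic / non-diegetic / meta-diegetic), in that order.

Scene one: there's no in-world source anywhere and no character hears it — underscore for the audience only → non-diegetic.
Scene two: once Beatrix turns on an old gramophone, the music has a real source in the story world and Beatrix reacts to it → diegetic.

non-diegetic, diegetic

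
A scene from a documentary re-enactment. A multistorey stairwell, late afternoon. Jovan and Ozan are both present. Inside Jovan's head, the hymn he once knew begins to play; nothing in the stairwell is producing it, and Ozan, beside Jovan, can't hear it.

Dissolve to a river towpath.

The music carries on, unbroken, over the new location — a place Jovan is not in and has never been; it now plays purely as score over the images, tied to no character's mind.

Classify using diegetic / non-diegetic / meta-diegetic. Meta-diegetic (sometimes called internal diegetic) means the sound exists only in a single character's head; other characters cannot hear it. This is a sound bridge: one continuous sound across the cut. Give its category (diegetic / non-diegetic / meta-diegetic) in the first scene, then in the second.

Scene one: the music exists only inside Jovan's mind; Ozan can't hear it → meta-diegetic.
Scene two: it's detached from Jovan entirely and plays over unrelated images with no in-world source — conventional underscore → non-diegetic.

meta-diegetic, non-diegetic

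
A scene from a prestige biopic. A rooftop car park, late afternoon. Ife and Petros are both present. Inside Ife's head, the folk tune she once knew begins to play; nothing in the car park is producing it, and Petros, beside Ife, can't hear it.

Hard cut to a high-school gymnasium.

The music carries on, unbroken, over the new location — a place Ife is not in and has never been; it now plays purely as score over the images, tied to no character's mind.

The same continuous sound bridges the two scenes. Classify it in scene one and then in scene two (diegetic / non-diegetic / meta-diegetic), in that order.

meta-diegetic, non-diegetic

Scene one: the music exists only inside Ife's mind; Petros can't hear it → meta-diegetic.
Scene two: it's detached from Ife entirely and plays over unrelated images with no in-world source — conventional underscore → non-diegetic.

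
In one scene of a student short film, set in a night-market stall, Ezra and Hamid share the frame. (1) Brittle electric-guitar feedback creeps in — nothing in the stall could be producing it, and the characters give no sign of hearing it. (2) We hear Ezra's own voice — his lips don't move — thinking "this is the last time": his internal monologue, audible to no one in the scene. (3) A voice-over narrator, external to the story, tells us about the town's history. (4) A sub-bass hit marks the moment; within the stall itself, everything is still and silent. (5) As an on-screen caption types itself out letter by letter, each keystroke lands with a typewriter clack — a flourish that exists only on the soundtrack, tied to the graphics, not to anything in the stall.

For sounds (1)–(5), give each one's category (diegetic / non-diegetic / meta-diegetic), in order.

non-diegetic, meta-diegetic, non-diegetic, non-diegetic, non-diegetic

(1) is non-diegetic: score with no on-screen or off-screen source; it exists for the audience alone.
(2) internal monologue — inside Ezra's mind, not spoken into the scene → meta-diegetic.
(3) the narrator exists outside the story world, addressing only the audience → non-diegetic.
Sound (4): nothing in the scene produces it; it's an accent added for the audience, so non-diegetic.
(5) the caption isn't part of the story world, so neither is the sound tied to it → non-diegetic.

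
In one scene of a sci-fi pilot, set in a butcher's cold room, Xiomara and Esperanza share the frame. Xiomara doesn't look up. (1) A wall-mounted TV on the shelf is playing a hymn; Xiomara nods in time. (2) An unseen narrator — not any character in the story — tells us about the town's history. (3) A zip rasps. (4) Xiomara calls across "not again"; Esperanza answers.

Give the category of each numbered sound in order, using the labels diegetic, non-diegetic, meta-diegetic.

Sound (1): source music from a wall-mounted TV, which exists in the story world, so diegetic.
(2) external voice-over — not a character, not heard by anyone in the scene → non-diegetic.
Sound (3): an in-world source (a zip); characters could hear it, so diegetic.
(4) is diegetic: Xiomara is a character speaking aloud in the scene.

diegetic, non-diegetic, diegetic, diegetic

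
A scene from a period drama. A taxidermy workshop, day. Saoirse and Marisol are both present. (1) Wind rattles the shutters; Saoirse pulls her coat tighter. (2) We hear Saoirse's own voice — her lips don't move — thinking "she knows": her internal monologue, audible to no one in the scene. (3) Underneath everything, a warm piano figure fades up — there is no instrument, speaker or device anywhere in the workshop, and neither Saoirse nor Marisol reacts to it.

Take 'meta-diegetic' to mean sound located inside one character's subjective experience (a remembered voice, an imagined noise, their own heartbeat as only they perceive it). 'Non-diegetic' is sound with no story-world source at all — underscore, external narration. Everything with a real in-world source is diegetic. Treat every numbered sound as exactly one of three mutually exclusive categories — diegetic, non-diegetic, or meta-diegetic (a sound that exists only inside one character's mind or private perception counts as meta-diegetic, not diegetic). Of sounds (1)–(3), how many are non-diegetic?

(1) is diegetic: it's the actual ambient sound of the location.
(2) is meta-diegetic: internal monologue — inside Saoirse's mind, not spoken into the scene.
(3) is non-diegetic: score with no on-screen or off-screen source; it exists for the audience alone.
Non-diegetic: (3) — that's 1.

1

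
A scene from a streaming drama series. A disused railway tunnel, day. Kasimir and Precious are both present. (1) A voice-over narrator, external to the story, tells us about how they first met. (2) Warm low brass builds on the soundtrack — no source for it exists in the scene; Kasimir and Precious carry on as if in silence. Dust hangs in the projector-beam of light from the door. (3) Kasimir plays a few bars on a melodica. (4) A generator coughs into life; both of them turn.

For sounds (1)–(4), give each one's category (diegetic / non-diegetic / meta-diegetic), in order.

(1) external voice-over — not a character, not heard by anyone in the scene → non-diegetic.
Sound (2): it has no source in the story world and no character can hear it — it's underscore, so non-diegetic.
Sound (3): Kasimir is producing the music live, in the story world, so diegetic.
(4) the sound comes from a generator physically present in the location → diegetic.

non-diegetic, non-diegetic, diegetic, diegetic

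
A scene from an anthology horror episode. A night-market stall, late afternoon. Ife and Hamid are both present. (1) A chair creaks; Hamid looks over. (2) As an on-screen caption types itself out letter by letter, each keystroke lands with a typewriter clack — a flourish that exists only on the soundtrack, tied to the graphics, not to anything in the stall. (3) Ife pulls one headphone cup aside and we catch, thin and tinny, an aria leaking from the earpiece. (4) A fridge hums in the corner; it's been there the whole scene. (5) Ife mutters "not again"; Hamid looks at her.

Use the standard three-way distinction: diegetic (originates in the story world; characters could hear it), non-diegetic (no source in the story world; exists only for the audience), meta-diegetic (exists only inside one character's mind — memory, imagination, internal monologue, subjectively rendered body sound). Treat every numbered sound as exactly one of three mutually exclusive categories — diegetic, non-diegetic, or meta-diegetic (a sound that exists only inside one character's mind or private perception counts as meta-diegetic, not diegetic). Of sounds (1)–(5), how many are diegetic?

(1) an in-world source (a chair); characters could hear it → diegetic.
(2) it accompanies on-screen graphics, not anything inside the story world → non-diegetic.
(3) is diegetic: it's leaking from a physical pair of headphones in the scene.
(4) it's the actual ambient sound of the location → diegetic.
(5) spoken by a character present in the story world → diegetic.
Diegetic: (1), (3), (4), (5) — that's 4.

4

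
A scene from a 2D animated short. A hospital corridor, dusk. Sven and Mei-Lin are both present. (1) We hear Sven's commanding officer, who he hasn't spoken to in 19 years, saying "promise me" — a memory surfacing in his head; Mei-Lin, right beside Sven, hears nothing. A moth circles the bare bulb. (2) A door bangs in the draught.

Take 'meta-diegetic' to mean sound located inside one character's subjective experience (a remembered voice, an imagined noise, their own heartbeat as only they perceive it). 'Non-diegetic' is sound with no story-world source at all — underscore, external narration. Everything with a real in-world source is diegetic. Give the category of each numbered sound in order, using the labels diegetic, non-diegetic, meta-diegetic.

(1) a remembered line, private to Sven — not present in the room, not audible to Mei-Lin → meta-diegetic.
(2) a door is a real object/event in the scene's world → diegetic.

meta-diegetic, diegetic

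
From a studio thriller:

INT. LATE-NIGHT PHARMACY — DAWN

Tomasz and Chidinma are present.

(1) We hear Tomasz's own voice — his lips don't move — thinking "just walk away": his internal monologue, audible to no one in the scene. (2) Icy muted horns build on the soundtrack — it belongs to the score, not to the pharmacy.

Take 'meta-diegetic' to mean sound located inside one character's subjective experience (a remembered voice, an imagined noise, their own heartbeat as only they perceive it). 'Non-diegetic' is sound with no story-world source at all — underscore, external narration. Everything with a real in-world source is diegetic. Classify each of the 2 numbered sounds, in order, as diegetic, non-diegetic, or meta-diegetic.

(1) internal monologue — inside Tomasz's mind, not spoken into the scene → meta-diegetic.
Sound (2): score with no on-screen or off-screen source; it exists for the audience alone, so non-diegetic.

meta-diegetic, non-diegetic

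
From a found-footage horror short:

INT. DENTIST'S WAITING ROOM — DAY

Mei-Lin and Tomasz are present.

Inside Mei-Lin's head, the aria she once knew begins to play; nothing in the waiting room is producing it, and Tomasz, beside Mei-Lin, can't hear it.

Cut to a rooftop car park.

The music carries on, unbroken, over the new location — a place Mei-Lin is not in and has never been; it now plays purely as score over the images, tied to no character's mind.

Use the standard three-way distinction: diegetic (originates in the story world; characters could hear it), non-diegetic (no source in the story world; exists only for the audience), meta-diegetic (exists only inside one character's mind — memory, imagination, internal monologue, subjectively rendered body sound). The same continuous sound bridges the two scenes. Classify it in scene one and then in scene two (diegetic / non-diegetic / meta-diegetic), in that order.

Scene one: the music exists only inside Mei-Lin's mind; Tomasz can't hear it → meta-diegetic.
Scene two: it's detached from Mei-Lin entirely and plays over unrelated images with no in-world source — conventional underscore → non-diegetic.

meta-diegetic, non-diegetic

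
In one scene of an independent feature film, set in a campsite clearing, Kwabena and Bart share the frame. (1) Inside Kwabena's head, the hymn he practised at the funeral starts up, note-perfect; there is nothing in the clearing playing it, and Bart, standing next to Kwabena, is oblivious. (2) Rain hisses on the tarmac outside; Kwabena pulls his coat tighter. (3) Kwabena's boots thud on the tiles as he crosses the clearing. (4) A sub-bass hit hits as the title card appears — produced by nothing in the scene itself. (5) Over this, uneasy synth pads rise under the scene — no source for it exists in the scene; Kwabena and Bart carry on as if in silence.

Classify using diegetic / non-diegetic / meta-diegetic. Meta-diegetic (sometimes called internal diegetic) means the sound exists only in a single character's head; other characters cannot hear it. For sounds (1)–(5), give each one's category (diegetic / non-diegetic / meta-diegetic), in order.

(1) the music is a memory playing inside Kwabena's mind alone; no real-world source, Bart can't hear it → meta-diegetic.
(2) rain is part of the location's real environment → diegetic.
Sound (3): it's the physical sound of Kwabena moving in the space, so diegetic.
(4) it's a sound-design accent with no in-world source; no one in the scene can hear it → non-diegetic.
(5) nothing in the clearing produces it and the characters don't hear it — pure soundtrack → non-diegetic.

meta-diegetic, diegetic, diegetic, non-diegetic, non-diegetic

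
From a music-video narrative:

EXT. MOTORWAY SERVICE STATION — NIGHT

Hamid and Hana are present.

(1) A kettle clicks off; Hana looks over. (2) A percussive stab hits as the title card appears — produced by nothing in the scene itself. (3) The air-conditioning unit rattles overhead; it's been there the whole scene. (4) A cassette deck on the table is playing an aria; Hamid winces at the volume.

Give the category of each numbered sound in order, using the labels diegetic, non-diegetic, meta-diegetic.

(1) is diegetic: an in-world source (a kettle); characters could hear it.
(2) nothing in the scene produces it; it's an accent added for the audience → non-diegetic.
(3) is diegetic: ambient/room sound belonging to the story's physical space.
Sound (4): a cassette deck is a physical source in the scene and Hamid reacts to it, so diegetic.

diegetic, non-diegetic, diegetic, diegetic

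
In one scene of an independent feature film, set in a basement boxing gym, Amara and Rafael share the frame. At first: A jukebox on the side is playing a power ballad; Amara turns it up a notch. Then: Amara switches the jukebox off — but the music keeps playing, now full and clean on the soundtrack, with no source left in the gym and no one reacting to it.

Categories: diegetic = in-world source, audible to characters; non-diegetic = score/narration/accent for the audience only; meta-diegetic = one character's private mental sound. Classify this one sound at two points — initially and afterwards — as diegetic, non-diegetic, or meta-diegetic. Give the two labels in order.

diegetic, non-diegetic

Initially: a jukebox is a real in-scene source and Amara reacts to it → diegetic.
Afterwards: there is no longer any in-world source and no one can hear it — it has become underscore → non-diegetic.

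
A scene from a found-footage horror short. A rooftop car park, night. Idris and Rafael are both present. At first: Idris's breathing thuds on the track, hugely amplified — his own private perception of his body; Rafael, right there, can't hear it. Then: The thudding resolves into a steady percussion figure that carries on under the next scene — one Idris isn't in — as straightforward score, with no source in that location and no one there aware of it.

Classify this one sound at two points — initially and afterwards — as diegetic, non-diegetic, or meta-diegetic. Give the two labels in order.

Initially: it's Idris's subjective body sound, inaudible to Rafael → meta-diegetic.
Afterwards: detached from Idris and playing as sourceless score over a scene he isn't in — for the audience only → non-diegetic.

meta-diegetic, non-diegetic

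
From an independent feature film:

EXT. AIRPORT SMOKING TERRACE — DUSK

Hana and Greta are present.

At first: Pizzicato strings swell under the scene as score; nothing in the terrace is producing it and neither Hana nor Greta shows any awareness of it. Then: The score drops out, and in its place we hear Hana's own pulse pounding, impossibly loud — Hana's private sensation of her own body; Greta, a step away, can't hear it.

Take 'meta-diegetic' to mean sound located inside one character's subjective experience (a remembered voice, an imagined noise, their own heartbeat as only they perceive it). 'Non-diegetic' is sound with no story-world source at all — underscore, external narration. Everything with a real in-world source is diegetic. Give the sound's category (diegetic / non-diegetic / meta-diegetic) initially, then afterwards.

non-diegetic, meta-diegetic

Initially: underscore with no in-world source, inaudible to the characters → non-diegetic.
Afterwards: the body sound is Hana's subjective perception alone — Greta can't hear it → meta-diegetic.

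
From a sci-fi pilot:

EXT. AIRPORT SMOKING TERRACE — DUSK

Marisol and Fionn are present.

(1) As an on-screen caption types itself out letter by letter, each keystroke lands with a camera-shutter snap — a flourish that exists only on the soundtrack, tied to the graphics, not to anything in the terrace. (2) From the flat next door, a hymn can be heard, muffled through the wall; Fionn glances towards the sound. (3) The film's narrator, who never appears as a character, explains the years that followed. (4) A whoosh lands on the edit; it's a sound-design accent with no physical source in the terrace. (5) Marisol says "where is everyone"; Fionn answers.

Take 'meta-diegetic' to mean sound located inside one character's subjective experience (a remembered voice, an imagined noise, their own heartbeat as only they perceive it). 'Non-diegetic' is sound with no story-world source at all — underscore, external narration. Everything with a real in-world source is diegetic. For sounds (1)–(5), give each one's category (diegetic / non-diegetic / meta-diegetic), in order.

non-diegetic, diegetic, non-diegetic, non-diegetic, diegetic

(1) is non-diegetic: the caption isn't part of the story world, so neither is the sound tied to it.
Sound (2): it's coming from the flat next door — a location within the story world — and Fionn reacts, so diegetic.
(3) is non-diegetic: external voice-over — not a character, not heard by anyone in the scene.
(4) is non-diegetic: nothing in the scene produces it; it's an accent added for the audience.
(5) Marisol is a character speaking aloud in the scene → diegetic.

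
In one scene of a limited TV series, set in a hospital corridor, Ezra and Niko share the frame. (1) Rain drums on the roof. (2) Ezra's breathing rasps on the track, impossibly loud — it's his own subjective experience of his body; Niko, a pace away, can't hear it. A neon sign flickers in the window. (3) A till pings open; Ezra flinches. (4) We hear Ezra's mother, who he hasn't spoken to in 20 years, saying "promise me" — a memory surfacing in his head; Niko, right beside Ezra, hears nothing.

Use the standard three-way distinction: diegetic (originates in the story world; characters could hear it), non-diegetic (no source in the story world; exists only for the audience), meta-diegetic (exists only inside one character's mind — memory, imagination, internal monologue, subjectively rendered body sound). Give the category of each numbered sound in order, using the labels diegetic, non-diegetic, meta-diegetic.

diegetic, meta-diegetic, diegetic, meta-diegetic

(1) rain is part of the location's real environment → diegetic.
(2) is meta-diegetic: a subjective body sound — Ezra's private perception, inaudible to Niko.
(3) is diegetic: a till is a real object/event in the scene's world.
Sound (4): it's Ezra's recollection rendered as sound; the other character can't hear it, so meta-diegetic.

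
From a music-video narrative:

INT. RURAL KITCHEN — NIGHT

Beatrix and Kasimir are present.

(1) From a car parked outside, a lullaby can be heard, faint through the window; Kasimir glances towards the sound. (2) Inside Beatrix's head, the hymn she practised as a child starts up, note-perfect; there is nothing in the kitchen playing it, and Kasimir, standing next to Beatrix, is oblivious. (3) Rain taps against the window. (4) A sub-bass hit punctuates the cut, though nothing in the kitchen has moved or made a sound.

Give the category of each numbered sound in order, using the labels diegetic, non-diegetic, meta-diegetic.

Sound (1): off-screen diegetic: the source is out of frame but still in the story's space, so diegetic.
Sound (2): remembered music, private to Beatrix — Kasimir is oblivious because it isn't in the room, so meta-diegetic.
(3) is diegetic: ambient/room sound belonging to the story's physical space.
(4) is non-diegetic: nothing in the scene produces it; it's an accent added for the audience.

diegetic, meta-diegetic, diegetic, non-diegetic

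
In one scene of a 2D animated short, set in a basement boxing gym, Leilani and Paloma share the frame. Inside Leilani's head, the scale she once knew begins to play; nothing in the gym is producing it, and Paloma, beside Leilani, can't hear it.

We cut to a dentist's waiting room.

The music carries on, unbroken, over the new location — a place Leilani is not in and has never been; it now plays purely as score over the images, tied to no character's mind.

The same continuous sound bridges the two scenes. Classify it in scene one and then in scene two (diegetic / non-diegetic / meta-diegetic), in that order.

Scene one: the music exists only inside Leilani's mind; Paloma can't hear it → meta-diegetic.
Scene two: it's detached from Leilani entirely and plays over unrelated images with no in-world source — conventional underscore → non-diegetic.

meta-diegetic, non-diegetic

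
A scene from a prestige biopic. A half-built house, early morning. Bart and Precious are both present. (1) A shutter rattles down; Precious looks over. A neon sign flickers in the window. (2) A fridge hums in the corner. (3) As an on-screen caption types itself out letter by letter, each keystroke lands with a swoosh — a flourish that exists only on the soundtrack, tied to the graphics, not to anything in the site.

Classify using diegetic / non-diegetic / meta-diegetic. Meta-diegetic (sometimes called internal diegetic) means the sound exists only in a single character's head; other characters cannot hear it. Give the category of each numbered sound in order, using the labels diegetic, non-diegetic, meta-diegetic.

diegetic, diegetic, non-diegetic

(1) a shutter is a real object/event in the scene's world → diegetic.
(2) a fridge is part of the location's real environment → diegetic.
(3) the caption isn't part of the story world, so neither is the sound tied to it → non-diegetic.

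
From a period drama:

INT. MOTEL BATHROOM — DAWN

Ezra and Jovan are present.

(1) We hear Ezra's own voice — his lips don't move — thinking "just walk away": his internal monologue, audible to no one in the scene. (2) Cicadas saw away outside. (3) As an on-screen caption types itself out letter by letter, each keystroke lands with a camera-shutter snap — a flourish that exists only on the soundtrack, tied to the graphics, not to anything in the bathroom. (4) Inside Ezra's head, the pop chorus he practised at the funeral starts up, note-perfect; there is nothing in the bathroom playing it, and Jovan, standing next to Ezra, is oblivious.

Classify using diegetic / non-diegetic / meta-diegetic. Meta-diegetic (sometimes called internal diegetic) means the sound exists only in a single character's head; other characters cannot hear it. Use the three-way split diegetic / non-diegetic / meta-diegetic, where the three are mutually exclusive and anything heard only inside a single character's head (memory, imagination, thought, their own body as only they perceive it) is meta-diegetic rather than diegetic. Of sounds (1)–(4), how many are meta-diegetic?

(1) is meta-diegetic: internal monologue — inside Ezra's mind, not spoken into the scene.
(2) is diegetic: it's the actual ambient sound of the location.
(3) it accompanies on-screen graphics, not anything inside the story world → non-diegetic.
Sound (4): the music is a memory playing inside Ezra's mind alone; no real-world source, Jovan can't hear it, so meta-diegetic.
Meta-diegetic: (1), (4) — that's 2.

2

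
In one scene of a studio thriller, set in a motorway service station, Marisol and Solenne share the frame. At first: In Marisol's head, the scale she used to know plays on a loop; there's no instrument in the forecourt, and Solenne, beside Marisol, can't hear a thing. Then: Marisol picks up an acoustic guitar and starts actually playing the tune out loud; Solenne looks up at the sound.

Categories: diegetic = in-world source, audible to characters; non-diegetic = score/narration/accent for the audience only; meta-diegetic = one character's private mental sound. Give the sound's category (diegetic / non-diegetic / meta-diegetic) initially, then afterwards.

Initially: the tune exists only as Marisol's private memory; Solenne can't hear it → meta-diegetic.
Afterwards: Marisol is now producing it live on an acoustic guitar, in the room, and Solenne hears it → diegetic.

meta-diegetic, diegetic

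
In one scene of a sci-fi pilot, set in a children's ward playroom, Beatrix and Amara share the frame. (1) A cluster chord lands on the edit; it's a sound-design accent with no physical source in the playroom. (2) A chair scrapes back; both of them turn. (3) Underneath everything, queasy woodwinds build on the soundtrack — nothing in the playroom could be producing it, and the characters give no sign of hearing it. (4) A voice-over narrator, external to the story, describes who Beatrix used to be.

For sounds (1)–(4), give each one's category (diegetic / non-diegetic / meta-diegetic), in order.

non-diegetic, diegetic, non-diegetic, non-diegetic

(1) it's a sound-design accent with no in-world source; no one in the scene can hear it → non-diegetic.
(2) a chair is a real object/event in the scene's world → diegetic.
(3) score with no on-screen or off-screen source; it exists for the audience alone → non-diegetic.
Sound (4): external voice-over — not a character, not heard by anyone in the scene, so non-diegetic.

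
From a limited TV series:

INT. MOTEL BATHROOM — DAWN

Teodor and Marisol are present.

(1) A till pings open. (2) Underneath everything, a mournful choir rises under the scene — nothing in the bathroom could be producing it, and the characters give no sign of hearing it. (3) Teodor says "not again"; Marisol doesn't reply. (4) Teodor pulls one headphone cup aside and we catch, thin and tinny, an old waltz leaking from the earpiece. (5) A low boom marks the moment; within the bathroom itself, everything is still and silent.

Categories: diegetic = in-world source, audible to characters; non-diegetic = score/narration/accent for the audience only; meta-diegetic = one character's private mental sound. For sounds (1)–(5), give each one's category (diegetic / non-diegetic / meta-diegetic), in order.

(1) is diegetic: an in-world source (a till); characters could hear it.
(2) nothing in the bathroom produces it and the characters don't hear it — pure soundtrack → non-diegetic.
Sound (3): Teodor is a character speaking aloud in the scene, so diegetic.
(4) is diegetic: it's leaking from a physical pair of headphones in the scene.
(5) nothing in the scene produces it; it's an accent added for the audience → non-diegetic.

diegetic, non-diegetic, diegetic, diegetic, non-diegetic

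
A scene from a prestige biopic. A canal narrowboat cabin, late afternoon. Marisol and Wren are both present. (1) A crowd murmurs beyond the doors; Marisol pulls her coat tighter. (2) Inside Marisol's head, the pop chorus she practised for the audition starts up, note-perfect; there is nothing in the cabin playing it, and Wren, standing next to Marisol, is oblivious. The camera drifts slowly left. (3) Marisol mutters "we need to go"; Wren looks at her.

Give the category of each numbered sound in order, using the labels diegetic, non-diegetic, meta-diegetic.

diegetic, meta-diegetic, diegetic

(1) is diegetic: a crowd is part of the location's real environment.
(2) is meta-diegetic: the music is a memory playing inside Marisol's mind alone; no real-world source, Wren can't hear it.
Sound (3): Marisol is a character speaking aloud in the scene, so diegetic.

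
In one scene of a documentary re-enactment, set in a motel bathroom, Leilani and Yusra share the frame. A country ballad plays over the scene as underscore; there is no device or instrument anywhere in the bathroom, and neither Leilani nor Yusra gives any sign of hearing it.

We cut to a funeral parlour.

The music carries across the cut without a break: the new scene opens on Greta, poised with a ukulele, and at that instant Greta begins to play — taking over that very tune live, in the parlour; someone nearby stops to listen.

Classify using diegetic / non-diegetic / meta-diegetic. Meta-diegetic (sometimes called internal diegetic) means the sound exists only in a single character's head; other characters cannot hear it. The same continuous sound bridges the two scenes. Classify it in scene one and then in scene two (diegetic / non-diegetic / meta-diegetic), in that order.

non-diegetic, diegetic

Scene one: there's no in-world source anywhere and no character hears it — underscore for the audience only → non-diegetic.
Scene two: from the moment Greta starts playing, the tune is being performed on a ukulele inside the story world and another character hears it → diegetic.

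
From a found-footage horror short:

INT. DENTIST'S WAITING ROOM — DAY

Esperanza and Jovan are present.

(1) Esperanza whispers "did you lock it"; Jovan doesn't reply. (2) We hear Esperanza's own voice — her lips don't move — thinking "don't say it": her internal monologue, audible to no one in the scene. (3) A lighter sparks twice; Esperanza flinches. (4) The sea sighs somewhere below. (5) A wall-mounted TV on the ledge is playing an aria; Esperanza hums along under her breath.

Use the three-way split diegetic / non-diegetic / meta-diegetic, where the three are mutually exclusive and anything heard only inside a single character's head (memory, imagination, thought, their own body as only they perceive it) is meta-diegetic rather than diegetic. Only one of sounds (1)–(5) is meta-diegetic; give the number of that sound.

(1) is diegetic: Esperanza is a character speaking aloud in the scene.
(2) internal monologue — inside Esperanza's mind, not spoken into the scene → meta-diegetic.
Sound (3): the sound comes from a lighter physically present in the location, so diegetic.
(4) is diegetic: ambient/room sound belonging to the story's physical space.
Sound (5): the music comes from an on-screen device that Esperanza responds to, so diegetic.
Only (2) is meta-diegetic.

2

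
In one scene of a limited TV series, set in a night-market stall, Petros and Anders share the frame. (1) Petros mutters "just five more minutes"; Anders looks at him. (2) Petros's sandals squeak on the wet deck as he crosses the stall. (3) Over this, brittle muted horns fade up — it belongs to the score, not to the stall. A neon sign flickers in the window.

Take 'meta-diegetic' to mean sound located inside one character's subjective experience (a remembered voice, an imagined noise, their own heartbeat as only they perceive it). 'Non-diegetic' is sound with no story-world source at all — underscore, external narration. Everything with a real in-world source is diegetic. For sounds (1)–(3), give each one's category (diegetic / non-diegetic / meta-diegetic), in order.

diegetic, diegetic, non-diegetic

Sound (1): Petros is a character speaking aloud in the scene, so diegetic.
(2) Petros's footsteps are produced in the story world → diegetic.
Sound (3): nothing in the stall produces it and the characters don't hear it — pure soundtrack, so non-diegetic.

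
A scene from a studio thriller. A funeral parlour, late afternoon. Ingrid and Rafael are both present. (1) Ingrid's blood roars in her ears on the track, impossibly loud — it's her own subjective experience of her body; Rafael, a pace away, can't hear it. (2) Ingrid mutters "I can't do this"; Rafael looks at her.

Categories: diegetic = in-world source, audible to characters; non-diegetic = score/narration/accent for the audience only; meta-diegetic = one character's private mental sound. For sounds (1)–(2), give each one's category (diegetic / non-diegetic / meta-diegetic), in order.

meta-diegetic, diegetic

(1) it's Ingrid's internal bodily sensation rendered as sound; only Ingrid 'hears' it → meta-diegetic.
Sound (2): spoken by a character present in the story world, so diegetic.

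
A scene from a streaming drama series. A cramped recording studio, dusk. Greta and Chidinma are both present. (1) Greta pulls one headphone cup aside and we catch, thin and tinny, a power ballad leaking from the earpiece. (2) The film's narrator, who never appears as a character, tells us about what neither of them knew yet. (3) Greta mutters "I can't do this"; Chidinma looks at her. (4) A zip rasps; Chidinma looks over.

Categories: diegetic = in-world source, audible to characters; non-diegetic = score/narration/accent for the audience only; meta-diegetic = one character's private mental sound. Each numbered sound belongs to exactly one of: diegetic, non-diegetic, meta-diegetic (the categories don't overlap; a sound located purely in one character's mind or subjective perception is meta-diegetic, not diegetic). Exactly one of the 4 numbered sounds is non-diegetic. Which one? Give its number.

2

(1) is diegetic: the headphones are an on-screen source.
Sound (2): the narrator exists outside the story world, addressing only the audience, so non-diegetic.
(3) is diegetic: spoken by a character present in the story world.
(4) is diegetic: a zip is a real object/event in the scene's world.
Only (2) is non-diegetic.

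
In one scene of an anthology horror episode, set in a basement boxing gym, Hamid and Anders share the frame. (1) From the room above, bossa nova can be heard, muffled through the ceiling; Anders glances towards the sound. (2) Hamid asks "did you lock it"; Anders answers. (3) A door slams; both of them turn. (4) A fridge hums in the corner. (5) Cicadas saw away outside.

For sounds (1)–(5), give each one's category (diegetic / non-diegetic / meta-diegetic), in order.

Sound (1): the music has an off-screen but real-world source and a character hears it, so diegetic.
(2) is diegetic: on-screen dialogue — Hamid speaks and Anders is there to hear.
Sound (3): a door is a real object/event in the scene's world, so diegetic.
(4) is diegetic: a fridge is part of the location's real environment.
(5) is diegetic: it's the actual ambient sound of the location.

diegetic, diegetic, diegetic, diegetic, diegetic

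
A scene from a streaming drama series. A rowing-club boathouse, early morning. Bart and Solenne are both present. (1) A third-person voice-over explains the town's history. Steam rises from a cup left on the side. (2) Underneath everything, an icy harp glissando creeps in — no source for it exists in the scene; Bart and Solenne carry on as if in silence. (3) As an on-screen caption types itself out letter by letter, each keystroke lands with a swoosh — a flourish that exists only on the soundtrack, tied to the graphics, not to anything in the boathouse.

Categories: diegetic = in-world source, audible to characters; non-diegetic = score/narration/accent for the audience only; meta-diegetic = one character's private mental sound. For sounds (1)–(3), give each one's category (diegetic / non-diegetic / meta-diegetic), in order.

(1) the narrator exists outside the story world, addressing only the audience → non-diegetic.
(2) is non-diegetic: nothing in the boathouse produces it and the characters don't hear it — pure soundtrack.
(3) is non-diegetic: sound married to a title/caption — outside the diegesis by definition.

non-diegetic, non-diegetic, non-diegetic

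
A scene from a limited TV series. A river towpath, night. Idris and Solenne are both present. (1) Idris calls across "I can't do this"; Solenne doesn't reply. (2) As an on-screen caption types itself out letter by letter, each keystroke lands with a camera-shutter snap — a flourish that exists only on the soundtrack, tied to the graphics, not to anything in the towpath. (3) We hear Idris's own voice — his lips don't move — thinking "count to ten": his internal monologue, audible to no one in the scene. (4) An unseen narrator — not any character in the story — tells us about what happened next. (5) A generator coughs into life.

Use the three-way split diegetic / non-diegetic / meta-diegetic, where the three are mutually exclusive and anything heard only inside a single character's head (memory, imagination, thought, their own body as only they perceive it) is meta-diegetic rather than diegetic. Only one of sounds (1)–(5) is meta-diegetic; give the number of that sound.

(1) Idris is a character speaking aloud in the scene → diegetic.
(2) it accompanies on-screen graphics, not anything inside the story world → non-diegetic.
(3) internal monologue — inside Idris's mind, not spoken into the scene → meta-diegetic.
Sound (4): the narrator exists outside the story world, addressing only the audience, so non-diegetic.
(5) a generator is a real object/event in the scene's world → diegetic.
Only (3) is meta-diegetic.

3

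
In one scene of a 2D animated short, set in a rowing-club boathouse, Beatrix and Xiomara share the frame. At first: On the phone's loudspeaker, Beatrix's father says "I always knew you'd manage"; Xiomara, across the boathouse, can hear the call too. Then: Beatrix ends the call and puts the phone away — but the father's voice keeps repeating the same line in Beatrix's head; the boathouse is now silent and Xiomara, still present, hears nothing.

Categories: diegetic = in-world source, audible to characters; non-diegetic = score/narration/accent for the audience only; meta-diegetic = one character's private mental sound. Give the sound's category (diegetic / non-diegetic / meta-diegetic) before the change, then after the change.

diegetic, meta-diegetic

Before the change: the loudspeaker is an in-world source; both Beatrix and Xiomara hear the call → diegetic.
After the change: with the phone off, the voice continues only as Beatrix's private mental replay — Xiomara can't hear it → meta-diegetic.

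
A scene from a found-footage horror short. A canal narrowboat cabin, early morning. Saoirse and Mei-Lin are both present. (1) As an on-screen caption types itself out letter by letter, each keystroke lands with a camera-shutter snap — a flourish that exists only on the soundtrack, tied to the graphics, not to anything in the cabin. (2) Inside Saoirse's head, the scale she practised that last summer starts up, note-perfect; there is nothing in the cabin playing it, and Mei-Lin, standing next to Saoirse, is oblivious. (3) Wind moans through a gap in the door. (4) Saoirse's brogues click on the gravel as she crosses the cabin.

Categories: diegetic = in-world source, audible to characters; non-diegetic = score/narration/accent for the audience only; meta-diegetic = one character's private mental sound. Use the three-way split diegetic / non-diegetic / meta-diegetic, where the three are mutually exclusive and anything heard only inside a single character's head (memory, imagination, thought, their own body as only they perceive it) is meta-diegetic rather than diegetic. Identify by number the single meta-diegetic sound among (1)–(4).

Sound (1): sound married to a title/caption — outside the diegesis by definition, so non-diegetic.
Sound (2): the music is a memory playing inside Saoirse's mind alone; no real-world source, Mei-Lin can't hear it, so meta-diegetic.
(3) is diegetic: wind is part of the location's real environment.
Sound (4): Saoirse's footsteps are produced in the story world, so diegetic.
Only (2) is meta-diegetic.

2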